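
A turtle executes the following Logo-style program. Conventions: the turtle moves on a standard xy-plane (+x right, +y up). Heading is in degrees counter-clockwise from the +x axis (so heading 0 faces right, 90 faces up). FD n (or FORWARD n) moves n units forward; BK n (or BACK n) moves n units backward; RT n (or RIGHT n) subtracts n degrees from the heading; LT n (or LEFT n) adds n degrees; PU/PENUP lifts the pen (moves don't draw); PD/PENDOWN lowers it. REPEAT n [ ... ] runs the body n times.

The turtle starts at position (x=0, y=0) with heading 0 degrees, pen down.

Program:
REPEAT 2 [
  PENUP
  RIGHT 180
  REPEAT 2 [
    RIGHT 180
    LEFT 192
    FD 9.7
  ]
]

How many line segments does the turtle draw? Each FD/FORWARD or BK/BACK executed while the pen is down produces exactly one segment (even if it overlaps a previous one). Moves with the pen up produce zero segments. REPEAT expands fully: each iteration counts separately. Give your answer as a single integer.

Executing turtle program step by step:
Start: pos=(0,0), heading=0, pen down
REPEAT 2 [
  -- iteration 1/2 --
  PU: pen up
  RT 180: heading 0 -> 180
  REPEAT 2 [
    -- iteration 1/2 --
    RT 180: heading 180 -> 0
    LT 192: heading 0 -> 192
    FD 9.7: (0,0) -> (-9.488,-2.017) [heading=192, move]
    -- iteration 2/2 --
    RT 180: heading 192 -> 12
    LT 192: heading 12 -> 204
    FD 9.7: (-9.488,-2.017) -> (-18.349,-5.962) [heading=204, move]
  ]
  -- iteration 2/2 --
  PU: pen up
  RT 180: heading 204 -> 24
  REPEAT 2 [
    -- iteration 1/2 --
    RT 180: heading 24 -> 204
    LT 192: heading 204 -> 36
    FD 9.7: (-18.349,-5.962) -> (-10.502,-0.261) [heading=36, move]
    -- iteration 2/2 --
    RT 180: heading 36 -> 216
    LT 192: heading 216 -> 48
    FD 9.7: (-10.502,-0.261) -> (-4.011,6.948) [heading=48, move]
  ]
]
Final: pos=(-4.011,6.948), heading=48, 0 segment(s) drawn
Segments drawn: 0

Answer: 0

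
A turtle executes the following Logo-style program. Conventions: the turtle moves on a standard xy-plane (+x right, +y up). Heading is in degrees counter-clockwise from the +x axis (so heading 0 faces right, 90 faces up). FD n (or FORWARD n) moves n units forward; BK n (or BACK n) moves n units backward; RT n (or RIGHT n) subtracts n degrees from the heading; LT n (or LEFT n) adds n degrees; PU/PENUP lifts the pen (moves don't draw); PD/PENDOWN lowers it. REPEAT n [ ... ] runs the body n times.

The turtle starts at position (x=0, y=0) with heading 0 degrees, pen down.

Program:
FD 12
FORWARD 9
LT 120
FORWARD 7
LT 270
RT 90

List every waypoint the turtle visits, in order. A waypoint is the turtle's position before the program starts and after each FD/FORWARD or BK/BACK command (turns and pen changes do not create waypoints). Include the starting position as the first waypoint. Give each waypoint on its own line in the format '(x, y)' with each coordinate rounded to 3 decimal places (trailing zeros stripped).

Executing turtle program step by step:
Start: pos=(0,0), heading=0, pen down
FD 12: (0,0) -> (12,0) [heading=0, draw]
FD 9: (12,0) -> (21,0) [heading=0, draw]
LT 120: heading 0 -> 120
FD 7: (21,0) -> (17.5,6.062) [heading=120, draw]
LT 270: heading 120 -> 30
RT 90: heading 30 -> 300
Final: pos=(17.5,6.062), heading=300, 3 segment(s) drawn
Waypoints (4 total):
(0, 0)
(12, 0)
(21, 0)
(17.5, 6.062)

Answer: (0, 0)
(12, 0)
(21, 0)
(17.5, 6.062)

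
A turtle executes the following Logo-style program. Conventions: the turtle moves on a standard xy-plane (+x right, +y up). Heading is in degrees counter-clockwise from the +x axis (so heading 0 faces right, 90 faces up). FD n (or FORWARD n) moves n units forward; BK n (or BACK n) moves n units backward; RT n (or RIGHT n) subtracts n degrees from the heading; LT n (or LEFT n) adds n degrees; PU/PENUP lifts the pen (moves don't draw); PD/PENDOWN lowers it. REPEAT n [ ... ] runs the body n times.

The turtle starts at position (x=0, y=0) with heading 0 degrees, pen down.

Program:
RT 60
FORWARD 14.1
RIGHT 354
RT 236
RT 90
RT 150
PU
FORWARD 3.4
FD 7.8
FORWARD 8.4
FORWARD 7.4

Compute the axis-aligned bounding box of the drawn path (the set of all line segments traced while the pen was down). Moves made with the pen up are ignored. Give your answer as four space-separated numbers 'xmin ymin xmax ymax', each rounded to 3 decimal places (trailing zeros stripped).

Answer: 0 -12.211 7.05 0

Derivation:
Executing turtle program step by step:
Start: pos=(0,0), heading=0, pen down
RT 60: heading 0 -> 300
FD 14.1: (0,0) -> (7.05,-12.211) [heading=300, draw]
RT 354: heading 300 -> 306
RT 236: heading 306 -> 70
RT 90: heading 70 -> 340
RT 150: heading 340 -> 190
PU: pen up
FD 3.4: (7.05,-12.211) -> (3.702,-12.801) [heading=190, move]
FD 7.8: (3.702,-12.801) -> (-3.98,-14.156) [heading=190, move]
FD 8.4: (-3.98,-14.156) -> (-12.252,-15.614) [heading=190, move]
FD 7.4: (-12.252,-15.614) -> (-19.54,-16.899) [heading=190, move]
Final: pos=(-19.54,-16.899), heading=190, 1 segment(s) drawn

Segment endpoints: x in {0, 7.05}, y in {-12.211, 0}
xmin=0, ymin=-12.211, xmax=7.05, ymax=0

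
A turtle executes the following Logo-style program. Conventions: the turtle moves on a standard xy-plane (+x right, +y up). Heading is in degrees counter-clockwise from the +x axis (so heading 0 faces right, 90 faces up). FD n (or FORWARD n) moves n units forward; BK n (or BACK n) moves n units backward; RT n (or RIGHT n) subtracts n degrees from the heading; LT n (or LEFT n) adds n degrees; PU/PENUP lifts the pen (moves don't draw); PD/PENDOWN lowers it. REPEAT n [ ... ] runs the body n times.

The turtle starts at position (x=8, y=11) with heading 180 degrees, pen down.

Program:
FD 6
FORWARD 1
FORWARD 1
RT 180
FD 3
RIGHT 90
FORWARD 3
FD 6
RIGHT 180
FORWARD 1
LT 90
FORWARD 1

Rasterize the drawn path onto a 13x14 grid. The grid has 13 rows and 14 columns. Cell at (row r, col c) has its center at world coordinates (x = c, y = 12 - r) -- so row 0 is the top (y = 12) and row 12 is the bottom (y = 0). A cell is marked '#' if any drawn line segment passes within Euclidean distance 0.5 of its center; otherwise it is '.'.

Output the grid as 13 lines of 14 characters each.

Segment 0: (8,11) -> (2,11)
Segment 1: (2,11) -> (1,11)
Segment 2: (1,11) -> (0,11)
Segment 3: (0,11) -> (3,11)
Segment 4: (3,11) -> (3,8)
Segment 5: (3,8) -> (3,2)
Segment 6: (3,2) -> (3,3)
Segment 7: (3,3) -> (2,3)

Answer: ..............
#########.....
...#..........
...#..........
...#..........
...#..........
...#..........
...#..........
...#..........
..##..........
...#..........
..............
..............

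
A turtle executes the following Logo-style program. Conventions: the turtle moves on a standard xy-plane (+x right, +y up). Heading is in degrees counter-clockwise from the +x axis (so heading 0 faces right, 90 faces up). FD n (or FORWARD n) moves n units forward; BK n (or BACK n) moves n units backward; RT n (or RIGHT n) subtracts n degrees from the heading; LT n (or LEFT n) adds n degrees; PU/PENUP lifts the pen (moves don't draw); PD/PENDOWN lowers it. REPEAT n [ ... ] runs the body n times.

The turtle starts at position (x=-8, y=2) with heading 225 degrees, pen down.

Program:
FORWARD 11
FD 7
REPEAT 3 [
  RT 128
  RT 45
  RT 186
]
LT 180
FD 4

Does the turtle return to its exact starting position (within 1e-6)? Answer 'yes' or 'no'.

Answer: no

Derivation:
Executing turtle program step by step:
Start: pos=(-8,2), heading=225, pen down
FD 11: (-8,2) -> (-15.778,-5.778) [heading=225, draw]
FD 7: (-15.778,-5.778) -> (-20.728,-10.728) [heading=225, draw]
REPEAT 3 [
  -- iteration 1/3 --
  RT 128: heading 225 -> 97
  RT 45: heading 97 -> 52
  RT 186: heading 52 -> 226
  -- iteration 2/3 --
  RT 128: heading 226 -> 98
  RT 45: heading 98 -> 53
  RT 186: heading 53 -> 227
  -- iteration 3/3 --
  RT 128: heading 227 -> 99
  RT 45: heading 99 -> 54
  RT 186: heading 54 -> 228
]
LT 180: heading 228 -> 48
FD 4: (-20.728,-10.728) -> (-18.051,-7.755) [heading=48, draw]
Final: pos=(-18.051,-7.755), heading=48, 3 segment(s) drawn

Start position: (-8, 2)
Final position: (-18.051, -7.755)
Distance = 14.007; >= 1e-6 -> NOT closed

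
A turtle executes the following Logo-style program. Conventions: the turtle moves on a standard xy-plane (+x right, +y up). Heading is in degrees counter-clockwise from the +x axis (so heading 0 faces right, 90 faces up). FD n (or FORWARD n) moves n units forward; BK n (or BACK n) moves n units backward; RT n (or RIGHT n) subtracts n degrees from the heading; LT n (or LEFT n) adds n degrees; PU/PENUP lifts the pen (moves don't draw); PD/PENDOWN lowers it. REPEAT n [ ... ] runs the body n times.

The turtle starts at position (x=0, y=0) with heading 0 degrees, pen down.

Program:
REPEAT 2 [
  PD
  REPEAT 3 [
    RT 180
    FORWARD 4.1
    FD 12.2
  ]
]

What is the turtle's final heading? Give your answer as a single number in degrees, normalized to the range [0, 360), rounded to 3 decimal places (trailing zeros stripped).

Executing turtle program step by step:
Start: pos=(0,0), heading=0, pen down
REPEAT 2 [
  -- iteration 1/2 --
  PD: pen down
  REPEAT 3 [
    -- iteration 1/3 --
    RT 180: heading 0 -> 180
    FD 4.1: (0,0) -> (-4.1,0) [heading=180, draw]
    FD 12.2: (-4.1,0) -> (-16.3,0) [heading=180, draw]
    -- iteration 2/3 --
    RT 180: heading 180 -> 0
    FD 4.1: (-16.3,0) -> (-12.2,0) [heading=0, draw]
    FD 12.2: (-12.2,0) -> (0,0) [heading=0, draw]
    -- iteration 3/3 --
    RT 180: heading 0 -> 180
    FD 4.1: (0,0) -> (-4.1,0) [heading=180, draw]
    FD 12.2: (-4.1,0) -> (-16.3,0) [heading=180, draw]
  ]
  -- iteration 2/2 --
  PD: pen down
  REPEAT 3 [
    -- iteration 1/3 --
    RT 180: heading 180 -> 0
    FD 4.1: (-16.3,0) -> (-12.2,0) [heading=0, draw]
    FD 12.2: (-12.2,0) -> (0,0) [heading=0, draw]
    -- iteration 2/3 --
    RT 180: heading 0 -> 180
    FD 4.1: (0,0) -> (-4.1,0) [heading=180, draw]
    FD 12.2: (-4.1,0) -> (-16.3,0) [heading=180, draw]
    -- iteration 3/3 --
    RT 180: heading 180 -> 0
    FD 4.1: (-16.3,0) -> (-12.2,0) [heading=0, draw]
    FD 12.2: (-12.2,0) -> (0,0) [heading=0, draw]
  ]
]
Final: pos=(0,0), heading=0, 12 segment(s) drawn

Answer: 0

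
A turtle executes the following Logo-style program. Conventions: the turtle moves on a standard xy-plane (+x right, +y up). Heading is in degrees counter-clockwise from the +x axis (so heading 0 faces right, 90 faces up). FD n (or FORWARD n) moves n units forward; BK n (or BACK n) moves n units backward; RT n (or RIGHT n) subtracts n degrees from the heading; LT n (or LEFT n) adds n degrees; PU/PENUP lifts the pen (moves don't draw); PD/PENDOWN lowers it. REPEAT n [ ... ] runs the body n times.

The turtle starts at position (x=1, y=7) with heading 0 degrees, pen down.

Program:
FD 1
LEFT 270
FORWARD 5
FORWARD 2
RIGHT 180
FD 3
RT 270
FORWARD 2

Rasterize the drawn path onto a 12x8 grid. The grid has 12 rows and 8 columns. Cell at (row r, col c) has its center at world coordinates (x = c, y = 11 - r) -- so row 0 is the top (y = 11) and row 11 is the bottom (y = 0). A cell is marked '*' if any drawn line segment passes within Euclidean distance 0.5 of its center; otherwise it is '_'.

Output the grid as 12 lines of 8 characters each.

Answer: ________
________
________
________
_**_____
__*_____
__*_____
__*_____
***_____
__*_____
__*_____
__*_____

Derivation:
Segment 0: (1,7) -> (2,7)
Segment 1: (2,7) -> (2,2)
Segment 2: (2,2) -> (2,0)
Segment 3: (2,0) -> (2,3)
Segment 4: (2,3) -> (-0,3)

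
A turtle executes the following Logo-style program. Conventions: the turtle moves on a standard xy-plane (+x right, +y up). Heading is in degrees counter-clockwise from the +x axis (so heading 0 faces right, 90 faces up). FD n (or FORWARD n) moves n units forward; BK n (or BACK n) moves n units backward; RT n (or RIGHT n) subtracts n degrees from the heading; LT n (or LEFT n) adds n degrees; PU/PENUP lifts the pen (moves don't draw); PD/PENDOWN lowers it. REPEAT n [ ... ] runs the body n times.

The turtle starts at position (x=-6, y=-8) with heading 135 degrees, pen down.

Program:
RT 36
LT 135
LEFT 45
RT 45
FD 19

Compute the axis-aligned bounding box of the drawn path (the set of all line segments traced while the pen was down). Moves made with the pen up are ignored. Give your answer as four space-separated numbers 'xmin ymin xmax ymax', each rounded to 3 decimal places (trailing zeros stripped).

Executing turtle program step by step:
Start: pos=(-6,-8), heading=135, pen down
RT 36: heading 135 -> 99
LT 135: heading 99 -> 234
LT 45: heading 234 -> 279
RT 45: heading 279 -> 234
FD 19: (-6,-8) -> (-17.168,-23.371) [heading=234, draw]
Final: pos=(-17.168,-23.371), heading=234, 1 segment(s) drawn

Segment endpoints: x in {-17.168, -6}, y in {-23.371, -8}
xmin=-17.168, ymin=-23.371, xmax=-6, ymax=-8

Answer: -17.168 -23.371 -6 -8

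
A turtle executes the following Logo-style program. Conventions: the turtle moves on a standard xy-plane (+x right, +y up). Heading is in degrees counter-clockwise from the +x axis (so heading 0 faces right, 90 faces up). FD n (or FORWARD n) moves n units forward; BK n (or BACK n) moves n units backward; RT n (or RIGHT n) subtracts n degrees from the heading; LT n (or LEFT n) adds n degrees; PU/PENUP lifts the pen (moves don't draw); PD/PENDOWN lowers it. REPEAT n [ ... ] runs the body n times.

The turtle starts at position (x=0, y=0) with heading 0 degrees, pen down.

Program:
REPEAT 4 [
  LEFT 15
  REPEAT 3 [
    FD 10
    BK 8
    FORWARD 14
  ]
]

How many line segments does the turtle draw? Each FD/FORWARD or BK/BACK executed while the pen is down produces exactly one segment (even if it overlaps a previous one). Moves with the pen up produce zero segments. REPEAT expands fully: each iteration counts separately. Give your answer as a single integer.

Executing turtle program step by step:
Start: pos=(0,0), heading=0, pen down
REPEAT 4 [
  -- iteration 1/4 --
  LT 15: heading 0 -> 15
  REPEAT 3 [
    -- iteration 1/3 --
    FD 10: (0,0) -> (9.659,2.588) [heading=15, draw]
    BK 8: (9.659,2.588) -> (1.932,0.518) [heading=15, draw]
    FD 14: (1.932,0.518) -> (15.455,4.141) [heading=15, draw]
    -- iteration 2/3 --
    FD 10: (15.455,4.141) -> (25.114,6.729) [heading=15, draw]
    BK 8: (25.114,6.729) -> (17.387,4.659) [heading=15, draw]
    FD 14: (17.387,4.659) -> (30.91,8.282) [heading=15, draw]
    -- iteration 3/3 --
    FD 10: (30.91,8.282) -> (40.569,10.87) [heading=15, draw]
    BK 8: (40.569,10.87) -> (32.841,8.8) [heading=15, draw]
    FD 14: (32.841,8.8) -> (46.364,12.423) [heading=15, draw]
  ]
  -- iteration 2/4 --
  LT 15: heading 15 -> 30
  REPEAT 3 [
    -- iteration 1/3 --
    FD 10: (46.364,12.423) -> (55.025,17.423) [heading=30, draw]
    BK 8: (55.025,17.423) -> (48.096,13.423) [heading=30, draw]
    FD 14: (48.096,13.423) -> (60.221,20.423) [heading=30, draw]
    -- iteration 2/3 --
    FD 10: (60.221,20.423) -> (68.881,25.423) [heading=30, draw]
    BK 8: (68.881,25.423) -> (61.953,21.423) [heading=30, draw]
    FD 14: (61.953,21.423) -> (74.077,28.423) [heading=30, draw]
    -- iteration 3/3 --
    FD 10: (74.077,28.423) -> (82.738,33.423) [heading=30, draw]
    BK 8: (82.738,33.423) -> (75.809,29.423) [heading=30, draw]
    FD 14: (75.809,29.423) -> (87.934,36.423) [heading=30, draw]
  ]
  -- iteration 3/4 --
  LT 15: heading 30 -> 45
  REPEAT 3 [
    -- iteration 1/3 --
    FD 10: (87.934,36.423) -> (95.005,43.494) [heading=45, draw]
    BK 8: (95.005,43.494) -> (89.348,37.838) [heading=45, draw]
    FD 14: (89.348,37.838) -> (99.247,47.737) [heading=45, draw]
    -- iteration 2/3 --
    FD 10: (99.247,47.737) -> (106.318,54.808) [heading=45, draw]
    BK 8: (106.318,54.808) -> (100.662,49.151) [heading=45, draw]
    FD 14: (100.662,49.151) -> (110.561,59.051) [heading=45, draw]
    -- iteration 3/3 --
    FD 10: (110.561,59.051) -> (117.632,66.122) [heading=45, draw]
    BK 8: (117.632,66.122) -> (111.975,60.465) [heading=45, draw]
    FD 14: (111.975,60.465) -> (121.875,70.364) [heading=45, draw]
  ]
  -- iteration 4/4 --
  LT 15: heading 45 -> 60
  REPEAT 3 [
    -- iteration 1/3 --
    FD 10: (121.875,70.364) -> (126.875,79.025) [heading=60, draw]
    BK 8: (126.875,79.025) -> (122.875,72.096) [heading=60, draw]
    FD 14: (122.875,72.096) -> (129.875,84.221) [heading=60, draw]
    -- iteration 2/3 --
    FD 10: (129.875,84.221) -> (134.875,92.881) [heading=60, draw]
    BK 8: (134.875,92.881) -> (130.875,85.953) [heading=60, draw]
    FD 14: (130.875,85.953) -> (137.875,98.077) [heading=60, draw]
    -- iteration 3/3 --
    FD 10: (137.875,98.077) -> (142.875,106.738) [heading=60, draw]
    BK 8: (142.875,106.738) -> (138.875,99.809) [heading=60, draw]
    FD 14: (138.875,99.809) -> (145.875,111.934) [heading=60, draw]
  ]
]
Final: pos=(145.875,111.934), heading=60, 36 segment(s) drawn
Segments drawn: 36

Answer: 36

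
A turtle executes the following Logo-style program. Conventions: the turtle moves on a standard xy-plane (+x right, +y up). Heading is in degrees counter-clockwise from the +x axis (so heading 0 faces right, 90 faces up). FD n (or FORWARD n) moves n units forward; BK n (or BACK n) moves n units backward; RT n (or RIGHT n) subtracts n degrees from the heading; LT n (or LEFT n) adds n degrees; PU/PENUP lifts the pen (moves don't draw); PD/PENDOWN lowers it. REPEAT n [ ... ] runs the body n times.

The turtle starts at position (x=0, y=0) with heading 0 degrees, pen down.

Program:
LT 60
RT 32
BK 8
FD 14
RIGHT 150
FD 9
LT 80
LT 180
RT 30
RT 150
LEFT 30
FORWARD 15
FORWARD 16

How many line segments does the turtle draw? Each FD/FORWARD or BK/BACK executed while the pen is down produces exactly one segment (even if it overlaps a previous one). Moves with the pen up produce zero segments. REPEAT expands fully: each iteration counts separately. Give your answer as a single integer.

Executing turtle program step by step:
Start: pos=(0,0), heading=0, pen down
LT 60: heading 0 -> 60
RT 32: heading 60 -> 28
BK 8: (0,0) -> (-7.064,-3.756) [heading=28, draw]
FD 14: (-7.064,-3.756) -> (5.298,2.817) [heading=28, draw]
RT 150: heading 28 -> 238
FD 9: (5.298,2.817) -> (0.528,-4.816) [heading=238, draw]
LT 80: heading 238 -> 318
LT 180: heading 318 -> 138
RT 30: heading 138 -> 108
RT 150: heading 108 -> 318
LT 30: heading 318 -> 348
FD 15: (0.528,-4.816) -> (15.201,-7.934) [heading=348, draw]
FD 16: (15.201,-7.934) -> (30.851,-11.261) [heading=348, draw]
Final: pos=(30.851,-11.261), heading=348, 5 segment(s) drawn
Segments drawn: 5

Answer: 5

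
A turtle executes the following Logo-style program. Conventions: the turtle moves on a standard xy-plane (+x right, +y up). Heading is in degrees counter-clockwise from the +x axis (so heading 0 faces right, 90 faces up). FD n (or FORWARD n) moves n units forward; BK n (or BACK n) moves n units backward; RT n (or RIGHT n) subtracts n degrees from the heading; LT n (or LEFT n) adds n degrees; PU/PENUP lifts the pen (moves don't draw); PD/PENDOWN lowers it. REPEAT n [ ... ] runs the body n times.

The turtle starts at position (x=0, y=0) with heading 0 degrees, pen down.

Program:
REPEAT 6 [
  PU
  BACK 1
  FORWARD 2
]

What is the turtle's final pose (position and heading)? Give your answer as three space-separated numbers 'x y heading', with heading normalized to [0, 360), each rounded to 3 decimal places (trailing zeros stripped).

Answer: 6 0 0

Derivation:
Executing turtle program step by step:
Start: pos=(0,0), heading=0, pen down
REPEAT 6 [
  -- iteration 1/6 --
  PU: pen up
  BK 1: (0,0) -> (-1,0) [heading=0, move]
  FD 2: (-1,0) -> (1,0) [heading=0, move]
  -- iteration 2/6 --
  PU: pen up
  BK 1: (1,0) -> (0,0) [heading=0, move]
  FD 2: (0,0) -> (2,0) [heading=0, move]
  -- iteration 3/6 --
  PU: pen up
  BK 1: (2,0) -> (1,0) [heading=0, move]
  FD 2: (1,0) -> (3,0) [heading=0, move]
  -- iteration 4/6 --
  PU: pen up
  BK 1: (3,0) -> (2,0) [heading=0, move]
  FD 2: (2,0) -> (4,0) [heading=0, move]
  -- iteration 5/6 --
  PU: pen up
  BK 1: (4,0) -> (3,0) [heading=0, move]
  FD 2: (3,0) -> (5,0) [heading=0, move]
  -- iteration 6/6 --
  PU: pen up
  BK 1: (5,0) -> (4,0) [heading=0, move]
  FD 2: (4,0) -> (6,0) [heading=0, move]
]
Final: pos=(6,0), heading=0, 0 segment(s) drawn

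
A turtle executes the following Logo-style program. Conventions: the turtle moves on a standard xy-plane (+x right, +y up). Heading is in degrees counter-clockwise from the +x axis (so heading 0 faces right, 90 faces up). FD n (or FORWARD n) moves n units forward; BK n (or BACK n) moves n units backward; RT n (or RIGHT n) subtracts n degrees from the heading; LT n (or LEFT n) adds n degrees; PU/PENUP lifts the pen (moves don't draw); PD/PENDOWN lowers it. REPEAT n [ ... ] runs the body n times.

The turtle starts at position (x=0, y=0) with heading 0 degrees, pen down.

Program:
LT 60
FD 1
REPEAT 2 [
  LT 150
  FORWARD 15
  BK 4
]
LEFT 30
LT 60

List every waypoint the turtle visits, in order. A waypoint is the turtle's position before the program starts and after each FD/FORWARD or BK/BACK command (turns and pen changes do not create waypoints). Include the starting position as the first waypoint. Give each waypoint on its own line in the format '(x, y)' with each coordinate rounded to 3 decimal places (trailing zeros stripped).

Executing turtle program step by step:
Start: pos=(0,0), heading=0, pen down
LT 60: heading 0 -> 60
FD 1: (0,0) -> (0.5,0.866) [heading=60, draw]
REPEAT 2 [
  -- iteration 1/2 --
  LT 150: heading 60 -> 210
  FD 15: (0.5,0.866) -> (-12.49,-6.634) [heading=210, draw]
  BK 4: (-12.49,-6.634) -> (-9.026,-4.634) [heading=210, draw]
  -- iteration 2/2 --
  LT 150: heading 210 -> 0
  FD 15: (-9.026,-4.634) -> (5.974,-4.634) [heading=0, draw]
  BK 4: (5.974,-4.634) -> (1.974,-4.634) [heading=0, draw]
]
LT 30: heading 0 -> 30
LT 60: heading 30 -> 90
Final: pos=(1.974,-4.634), heading=90, 5 segment(s) drawn
Waypoints (6 total):
(0, 0)
(0.5, 0.866)
(-12.49, -6.634)
(-9.026, -4.634)
(5.974, -4.634)
(1.974, -4.634)

Answer: (0, 0)
(0.5, 0.866)
(-12.49, -6.634)
(-9.026, -4.634)
(5.974, -4.634)
(1.974, -4.634)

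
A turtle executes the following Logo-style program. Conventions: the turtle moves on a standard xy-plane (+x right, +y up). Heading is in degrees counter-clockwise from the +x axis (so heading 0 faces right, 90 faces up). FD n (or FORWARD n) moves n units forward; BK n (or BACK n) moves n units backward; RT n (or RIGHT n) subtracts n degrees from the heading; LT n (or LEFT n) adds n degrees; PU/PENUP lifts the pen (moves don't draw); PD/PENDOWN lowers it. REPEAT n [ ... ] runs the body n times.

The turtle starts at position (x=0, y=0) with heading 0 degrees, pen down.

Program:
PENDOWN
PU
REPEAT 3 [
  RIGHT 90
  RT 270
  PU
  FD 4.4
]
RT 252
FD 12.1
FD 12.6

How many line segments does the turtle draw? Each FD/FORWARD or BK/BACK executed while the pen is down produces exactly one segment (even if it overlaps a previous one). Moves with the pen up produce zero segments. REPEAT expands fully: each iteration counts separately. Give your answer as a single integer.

Executing turtle program step by step:
Start: pos=(0,0), heading=0, pen down
PD: pen down
PU: pen up
REPEAT 3 [
  -- iteration 1/3 --
  RT 90: heading 0 -> 270
  RT 270: heading 270 -> 0
  PU: pen up
  FD 4.4: (0,0) -> (4.4,0) [heading=0, move]
  -- iteration 2/3 --
  RT 90: heading 0 -> 270
  RT 270: heading 270 -> 0
  PU: pen up
  FD 4.4: (4.4,0) -> (8.8,0) [heading=0, move]
  -- iteration 3/3 --
  RT 90: heading 0 -> 270
  RT 270: heading 270 -> 0
  PU: pen up
  FD 4.4: (8.8,0) -> (13.2,0) [heading=0, move]
]
RT 252: heading 0 -> 108
FD 12.1: (13.2,0) -> (9.461,11.508) [heading=108, move]
FD 12.6: (9.461,11.508) -> (5.567,23.491) [heading=108, move]
Final: pos=(5.567,23.491), heading=108, 0 segment(s) drawn
Segments drawn: 0

Answer: 0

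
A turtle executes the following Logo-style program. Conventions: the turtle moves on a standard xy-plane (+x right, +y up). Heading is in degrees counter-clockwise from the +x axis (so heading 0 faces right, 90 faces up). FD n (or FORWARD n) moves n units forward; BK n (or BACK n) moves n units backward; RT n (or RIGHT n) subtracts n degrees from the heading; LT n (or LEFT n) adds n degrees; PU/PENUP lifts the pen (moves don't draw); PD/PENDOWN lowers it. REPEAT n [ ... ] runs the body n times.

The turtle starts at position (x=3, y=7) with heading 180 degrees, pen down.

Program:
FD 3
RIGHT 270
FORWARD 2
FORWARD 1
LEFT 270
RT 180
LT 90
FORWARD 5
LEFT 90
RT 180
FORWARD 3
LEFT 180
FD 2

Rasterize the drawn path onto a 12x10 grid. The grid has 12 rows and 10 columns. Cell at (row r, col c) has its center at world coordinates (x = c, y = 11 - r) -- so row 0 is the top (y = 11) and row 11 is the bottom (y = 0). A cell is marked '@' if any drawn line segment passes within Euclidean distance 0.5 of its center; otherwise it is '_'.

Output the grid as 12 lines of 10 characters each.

Answer: __________
__________
@@@@______
@_________
@@@@______
@_________
@_________
@_________
__________
__________
__________
__________

Derivation:
Segment 0: (3,7) -> (0,7)
Segment 1: (0,7) -> (0,5)
Segment 2: (0,5) -> (0,4)
Segment 3: (0,4) -> (0,9)
Segment 4: (0,9) -> (3,9)
Segment 5: (3,9) -> (1,9)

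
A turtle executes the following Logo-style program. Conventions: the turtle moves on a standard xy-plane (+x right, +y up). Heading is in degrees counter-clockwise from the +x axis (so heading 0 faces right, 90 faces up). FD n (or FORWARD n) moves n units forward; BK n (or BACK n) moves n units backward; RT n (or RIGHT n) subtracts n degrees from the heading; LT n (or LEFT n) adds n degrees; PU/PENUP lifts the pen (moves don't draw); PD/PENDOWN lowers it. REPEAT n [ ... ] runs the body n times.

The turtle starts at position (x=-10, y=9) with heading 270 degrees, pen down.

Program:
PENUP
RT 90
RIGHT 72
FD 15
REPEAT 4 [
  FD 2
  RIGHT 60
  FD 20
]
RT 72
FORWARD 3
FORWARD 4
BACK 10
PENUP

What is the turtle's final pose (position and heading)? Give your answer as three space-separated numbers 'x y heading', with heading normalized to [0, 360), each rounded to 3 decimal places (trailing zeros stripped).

Answer: 17.143 -0.063 156

Derivation:
Executing turtle program step by step:
Start: pos=(-10,9), heading=270, pen down
PU: pen up
RT 90: heading 270 -> 180
RT 72: heading 180 -> 108
FD 15: (-10,9) -> (-14.635,23.266) [heading=108, move]
REPEAT 4 [
  -- iteration 1/4 --
  FD 2: (-14.635,23.266) -> (-15.253,25.168) [heading=108, move]
  RT 60: heading 108 -> 48
  FD 20: (-15.253,25.168) -> (-1.871,40.031) [heading=48, move]
  -- iteration 2/4 --
  FD 2: (-1.871,40.031) -> (-0.532,41.517) [heading=48, move]
  RT 60: heading 48 -> 348
  FD 20: (-0.532,41.517) -> (19.031,37.359) [heading=348, move]
  -- iteration 3/4 --
  FD 2: (19.031,37.359) -> (20.987,36.943) [heading=348, move]
  RT 60: heading 348 -> 288
  FD 20: (20.987,36.943) -> (27.167,17.922) [heading=288, move]
  -- iteration 4/4 --
  FD 2: (27.167,17.922) -> (27.785,16.02) [heading=288, move]
  RT 60: heading 288 -> 228
  FD 20: (27.785,16.02) -> (14.403,1.157) [heading=228, move]
]
RT 72: heading 228 -> 156
FD 3: (14.403,1.157) -> (11.662,2.377) [heading=156, move]
FD 4: (11.662,2.377) -> (8.008,4.004) [heading=156, move]
BK 10: (8.008,4.004) -> (17.143,-0.063) [heading=156, move]
PU: pen up
Final: pos=(17.143,-0.063), heading=156, 0 segment(s) drawn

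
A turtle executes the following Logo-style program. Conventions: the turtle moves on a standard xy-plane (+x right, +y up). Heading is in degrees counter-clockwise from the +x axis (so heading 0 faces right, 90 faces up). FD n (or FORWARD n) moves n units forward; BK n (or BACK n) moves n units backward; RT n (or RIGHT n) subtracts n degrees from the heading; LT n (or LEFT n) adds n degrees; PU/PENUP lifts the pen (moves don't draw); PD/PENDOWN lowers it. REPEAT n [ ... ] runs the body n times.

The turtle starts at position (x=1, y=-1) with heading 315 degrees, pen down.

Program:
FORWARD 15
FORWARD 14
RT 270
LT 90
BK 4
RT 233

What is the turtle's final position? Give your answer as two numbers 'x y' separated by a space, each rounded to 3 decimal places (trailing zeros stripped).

Executing turtle program step by step:
Start: pos=(1,-1), heading=315, pen down
FD 15: (1,-1) -> (11.607,-11.607) [heading=315, draw]
FD 14: (11.607,-11.607) -> (21.506,-21.506) [heading=315, draw]
RT 270: heading 315 -> 45
LT 90: heading 45 -> 135
BK 4: (21.506,-21.506) -> (24.335,-24.335) [heading=135, draw]
RT 233: heading 135 -> 262
Final: pos=(24.335,-24.335), heading=262, 3 segment(s) drawn

Answer: 24.335 -24.335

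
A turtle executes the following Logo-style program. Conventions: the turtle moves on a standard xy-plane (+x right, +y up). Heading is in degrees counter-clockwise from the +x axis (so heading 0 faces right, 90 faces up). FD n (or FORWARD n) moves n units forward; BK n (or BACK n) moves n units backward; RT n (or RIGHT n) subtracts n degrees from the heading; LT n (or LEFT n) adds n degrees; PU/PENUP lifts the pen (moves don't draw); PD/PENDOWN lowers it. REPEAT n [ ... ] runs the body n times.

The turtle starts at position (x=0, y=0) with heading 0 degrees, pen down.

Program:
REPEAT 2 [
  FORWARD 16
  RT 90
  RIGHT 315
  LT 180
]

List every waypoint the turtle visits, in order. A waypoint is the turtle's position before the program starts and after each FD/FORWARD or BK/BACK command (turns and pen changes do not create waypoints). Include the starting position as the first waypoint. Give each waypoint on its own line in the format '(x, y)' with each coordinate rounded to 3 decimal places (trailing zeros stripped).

Executing turtle program step by step:
Start: pos=(0,0), heading=0, pen down
REPEAT 2 [
  -- iteration 1/2 --
  FD 16: (0,0) -> (16,0) [heading=0, draw]
  RT 90: heading 0 -> 270
  RT 315: heading 270 -> 315
  LT 180: heading 315 -> 135
  -- iteration 2/2 --
  FD 16: (16,0) -> (4.686,11.314) [heading=135, draw]
  RT 90: heading 135 -> 45
  RT 315: heading 45 -> 90
  LT 180: heading 90 -> 270
]
Final: pos=(4.686,11.314), heading=270, 2 segment(s) drawn
Waypoints (3 total):
(0, 0)
(16, 0)
(4.686, 11.314)

Answer: (0, 0)
(16, 0)
(4.686, 11.314)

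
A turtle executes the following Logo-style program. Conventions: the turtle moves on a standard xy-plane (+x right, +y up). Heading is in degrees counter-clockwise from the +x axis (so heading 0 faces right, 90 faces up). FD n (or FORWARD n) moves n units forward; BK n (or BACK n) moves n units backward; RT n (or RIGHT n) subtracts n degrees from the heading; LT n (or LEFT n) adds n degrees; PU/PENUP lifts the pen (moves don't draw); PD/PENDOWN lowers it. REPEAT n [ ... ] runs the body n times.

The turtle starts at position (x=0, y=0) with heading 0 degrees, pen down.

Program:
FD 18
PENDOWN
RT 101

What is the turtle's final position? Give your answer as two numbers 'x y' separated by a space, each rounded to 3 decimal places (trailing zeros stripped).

Executing turtle program step by step:
Start: pos=(0,0), heading=0, pen down
FD 18: (0,0) -> (18,0) [heading=0, draw]
PD: pen down
RT 101: heading 0 -> 259
Final: pos=(18,0), heading=259, 1 segment(s) drawn

Answer: 18 0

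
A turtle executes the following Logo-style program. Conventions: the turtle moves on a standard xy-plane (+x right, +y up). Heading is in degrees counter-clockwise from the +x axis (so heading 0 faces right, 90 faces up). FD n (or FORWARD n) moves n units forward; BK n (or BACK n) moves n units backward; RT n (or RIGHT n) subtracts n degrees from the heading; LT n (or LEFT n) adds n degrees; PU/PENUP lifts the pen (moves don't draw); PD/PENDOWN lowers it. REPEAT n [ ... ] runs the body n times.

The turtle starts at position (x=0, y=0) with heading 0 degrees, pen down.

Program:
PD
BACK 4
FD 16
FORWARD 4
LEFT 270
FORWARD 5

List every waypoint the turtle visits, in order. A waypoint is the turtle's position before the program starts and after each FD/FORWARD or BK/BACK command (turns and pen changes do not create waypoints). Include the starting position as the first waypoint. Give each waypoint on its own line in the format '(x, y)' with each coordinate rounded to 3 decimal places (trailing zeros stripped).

Executing turtle program step by step:
Start: pos=(0,0), heading=0, pen down
PD: pen down
BK 4: (0,0) -> (-4,0) [heading=0, draw]
FD 16: (-4,0) -> (12,0) [heading=0, draw]
FD 4: (12,0) -> (16,0) [heading=0, draw]
LT 270: heading 0 -> 270
FD 5: (16,0) -> (16,-5) [heading=270, draw]
Final: pos=(16,-5), heading=270, 4 segment(s) drawn
Waypoints (5 total):
(0, 0)
(-4, 0)
(12, 0)
(16, 0)
(16, -5)

Answer: (0, 0)
(-4, 0)
(12, 0)
(16, 0)
(16, -5)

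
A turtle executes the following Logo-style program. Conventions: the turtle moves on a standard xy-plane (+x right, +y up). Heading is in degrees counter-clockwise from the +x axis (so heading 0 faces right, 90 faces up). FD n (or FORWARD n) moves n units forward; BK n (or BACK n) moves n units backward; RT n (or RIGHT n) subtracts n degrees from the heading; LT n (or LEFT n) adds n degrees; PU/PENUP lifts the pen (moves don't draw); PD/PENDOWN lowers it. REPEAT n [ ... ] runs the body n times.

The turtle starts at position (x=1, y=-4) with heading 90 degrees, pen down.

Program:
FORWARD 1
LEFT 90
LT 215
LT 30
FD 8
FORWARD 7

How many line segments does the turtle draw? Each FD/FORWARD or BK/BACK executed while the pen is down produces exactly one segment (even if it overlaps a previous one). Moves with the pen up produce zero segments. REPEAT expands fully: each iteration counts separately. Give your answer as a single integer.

Answer: 3

Derivation:
Executing turtle program step by step:
Start: pos=(1,-4), heading=90, pen down
FD 1: (1,-4) -> (1,-3) [heading=90, draw]
LT 90: heading 90 -> 180
LT 215: heading 180 -> 35
LT 30: heading 35 -> 65
FD 8: (1,-3) -> (4.381,4.25) [heading=65, draw]
FD 7: (4.381,4.25) -> (7.339,10.595) [heading=65, draw]
Final: pos=(7.339,10.595), heading=65, 3 segment(s) drawn
Segments drawn: 3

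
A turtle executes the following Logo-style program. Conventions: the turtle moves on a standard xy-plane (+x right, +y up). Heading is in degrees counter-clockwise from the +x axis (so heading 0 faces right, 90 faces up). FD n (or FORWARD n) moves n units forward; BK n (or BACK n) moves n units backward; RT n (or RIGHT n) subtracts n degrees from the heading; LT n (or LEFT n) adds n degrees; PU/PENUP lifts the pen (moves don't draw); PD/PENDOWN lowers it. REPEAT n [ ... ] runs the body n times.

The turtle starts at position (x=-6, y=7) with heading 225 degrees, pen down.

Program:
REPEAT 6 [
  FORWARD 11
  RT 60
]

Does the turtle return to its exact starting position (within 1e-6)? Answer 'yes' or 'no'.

Answer: yes

Derivation:
Executing turtle program step by step:
Start: pos=(-6,7), heading=225, pen down
REPEAT 6 [
  -- iteration 1/6 --
  FD 11: (-6,7) -> (-13.778,-0.778) [heading=225, draw]
  RT 60: heading 225 -> 165
  -- iteration 2/6 --
  FD 11: (-13.778,-0.778) -> (-24.403,2.069) [heading=165, draw]
  RT 60: heading 165 -> 105
  -- iteration 3/6 --
  FD 11: (-24.403,2.069) -> (-27.25,12.694) [heading=105, draw]
  RT 60: heading 105 -> 45
  -- iteration 4/6 --
  FD 11: (-27.25,12.694) -> (-19.472,20.472) [heading=45, draw]
  RT 60: heading 45 -> 345
  -- iteration 5/6 --
  FD 11: (-19.472,20.472) -> (-8.847,17.625) [heading=345, draw]
  RT 60: heading 345 -> 285
  -- iteration 6/6 --
  FD 11: (-8.847,17.625) -> (-6,7) [heading=285, draw]
  RT 60: heading 285 -> 225
]
Final: pos=(-6,7), heading=225, 6 segment(s) drawn

Start position: (-6, 7)
Final position: (-6, 7)
Distance = 0; < 1e-6 -> CLOSED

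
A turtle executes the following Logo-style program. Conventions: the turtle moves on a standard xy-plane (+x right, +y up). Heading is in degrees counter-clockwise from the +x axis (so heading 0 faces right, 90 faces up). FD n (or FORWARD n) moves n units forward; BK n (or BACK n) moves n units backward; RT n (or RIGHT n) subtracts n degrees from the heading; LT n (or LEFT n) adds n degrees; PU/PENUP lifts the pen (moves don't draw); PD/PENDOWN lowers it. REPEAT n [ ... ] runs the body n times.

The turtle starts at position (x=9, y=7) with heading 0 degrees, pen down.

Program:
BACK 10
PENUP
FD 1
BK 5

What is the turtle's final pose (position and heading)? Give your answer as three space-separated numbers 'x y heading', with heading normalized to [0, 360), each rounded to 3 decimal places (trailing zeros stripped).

Executing turtle program step by step:
Start: pos=(9,7), heading=0, pen down
BK 10: (9,7) -> (-1,7) [heading=0, draw]
PU: pen up
FD 1: (-1,7) -> (0,7) [heading=0, move]
BK 5: (0,7) -> (-5,7) [heading=0, move]
Final: pos=(-5,7), heading=0, 1 segment(s) drawn

Answer: -5 7 0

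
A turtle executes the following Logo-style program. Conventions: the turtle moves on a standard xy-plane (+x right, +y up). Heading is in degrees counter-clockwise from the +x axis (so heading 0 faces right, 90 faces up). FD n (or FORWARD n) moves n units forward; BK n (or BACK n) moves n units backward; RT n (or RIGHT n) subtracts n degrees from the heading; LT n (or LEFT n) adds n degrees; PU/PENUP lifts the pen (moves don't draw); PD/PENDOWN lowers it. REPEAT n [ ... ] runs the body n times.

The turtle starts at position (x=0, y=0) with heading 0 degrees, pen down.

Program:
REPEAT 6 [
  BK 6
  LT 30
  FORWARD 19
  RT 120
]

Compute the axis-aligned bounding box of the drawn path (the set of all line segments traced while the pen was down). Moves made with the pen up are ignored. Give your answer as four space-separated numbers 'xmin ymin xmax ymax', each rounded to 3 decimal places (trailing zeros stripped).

Answer: -6 -16.454 25.954 15.5

Derivation:
Executing turtle program step by step:
Start: pos=(0,0), heading=0, pen down
REPEAT 6 [
  -- iteration 1/6 --
  BK 6: (0,0) -> (-6,0) [heading=0, draw]
  LT 30: heading 0 -> 30
  FD 19: (-6,0) -> (10.454,9.5) [heading=30, draw]
  RT 120: heading 30 -> 270
  -- iteration 2/6 --
  BK 6: (10.454,9.5) -> (10.454,15.5) [heading=270, draw]
  LT 30: heading 270 -> 300
  FD 19: (10.454,15.5) -> (19.954,-0.954) [heading=300, draw]
  RT 120: heading 300 -> 180
  -- iteration 3/6 --
  BK 6: (19.954,-0.954) -> (25.954,-0.954) [heading=180, draw]
  LT 30: heading 180 -> 210
  FD 19: (25.954,-0.954) -> (9.5,-10.454) [heading=210, draw]
  RT 120: heading 210 -> 90
  -- iteration 4/6 --
  BK 6: (9.5,-10.454) -> (9.5,-16.454) [heading=90, draw]
  LT 30: heading 90 -> 120
  FD 19: (9.5,-16.454) -> (0,0) [heading=120, draw]
  RT 120: heading 120 -> 0
  -- iteration 5/6 --
  BK 6: (0,0) -> (-6,0) [heading=0, draw]
  LT 30: heading 0 -> 30
  FD 19: (-6,0) -> (10.454,9.5) [heading=30, draw]
  RT 120: heading 30 -> 270
  -- iteration 6/6 --
  BK 6: (10.454,9.5) -> (10.454,15.5) [heading=270, draw]
  LT 30: heading 270 -> 300
  FD 19: (10.454,15.5) -> (19.954,-0.954) [heading=300, draw]
  RT 120: heading 300 -> 180
]
Final: pos=(19.954,-0.954), heading=180, 12 segment(s) drawn

Segment endpoints: x in {-6, -6, 0, 0, 9.5, 9.5, 10.454, 10.454, 10.454, 19.954, 19.954, 25.954}, y in {-16.454, -10.454, -0.954, -0.954, -0.954, 0, 0, 0, 9.5, 9.5, 15.5, 15.5}
xmin=-6, ymin=-16.454, xmax=25.954, ymax=15.5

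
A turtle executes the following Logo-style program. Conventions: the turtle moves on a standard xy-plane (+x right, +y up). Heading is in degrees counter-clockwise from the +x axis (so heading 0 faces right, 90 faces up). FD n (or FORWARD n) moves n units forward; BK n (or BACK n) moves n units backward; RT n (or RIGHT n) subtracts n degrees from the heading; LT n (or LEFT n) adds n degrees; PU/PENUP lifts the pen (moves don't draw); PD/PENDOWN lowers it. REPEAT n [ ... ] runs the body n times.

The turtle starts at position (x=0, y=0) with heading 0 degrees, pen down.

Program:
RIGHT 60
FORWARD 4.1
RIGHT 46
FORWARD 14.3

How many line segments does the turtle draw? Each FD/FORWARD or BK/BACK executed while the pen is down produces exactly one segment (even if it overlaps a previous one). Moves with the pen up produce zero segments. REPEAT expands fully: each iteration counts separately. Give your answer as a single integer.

Executing turtle program step by step:
Start: pos=(0,0), heading=0, pen down
RT 60: heading 0 -> 300
FD 4.1: (0,0) -> (2.05,-3.551) [heading=300, draw]
RT 46: heading 300 -> 254
FD 14.3: (2.05,-3.551) -> (-1.892,-17.297) [heading=254, draw]
Final: pos=(-1.892,-17.297), heading=254, 2 segment(s) drawn
Segments drawn: 2

Answer: 2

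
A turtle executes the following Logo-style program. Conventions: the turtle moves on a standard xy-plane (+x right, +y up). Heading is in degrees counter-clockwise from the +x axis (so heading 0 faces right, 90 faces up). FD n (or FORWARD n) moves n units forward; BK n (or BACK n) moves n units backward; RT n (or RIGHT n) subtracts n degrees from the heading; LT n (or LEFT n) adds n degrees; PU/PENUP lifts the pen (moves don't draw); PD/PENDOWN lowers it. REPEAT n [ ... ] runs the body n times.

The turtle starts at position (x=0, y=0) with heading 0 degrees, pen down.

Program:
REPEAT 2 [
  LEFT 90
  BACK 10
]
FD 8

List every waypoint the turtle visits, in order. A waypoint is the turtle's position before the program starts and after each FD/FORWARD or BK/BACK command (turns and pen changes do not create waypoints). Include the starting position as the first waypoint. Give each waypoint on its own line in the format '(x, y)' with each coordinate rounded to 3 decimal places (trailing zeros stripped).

Executing turtle program step by step:
Start: pos=(0,0), heading=0, pen down
REPEAT 2 [
  -- iteration 1/2 --
  LT 90: heading 0 -> 90
  BK 10: (0,0) -> (0,-10) [heading=90, draw]
  -- iteration 2/2 --
  LT 90: heading 90 -> 180
  BK 10: (0,-10) -> (10,-10) [heading=180, draw]
]
FD 8: (10,-10) -> (2,-10) [heading=180, draw]
Final: pos=(2,-10), heading=180, 3 segment(s) drawn
Waypoints (4 total):
(0, 0)
(0, -10)
(10, -10)
(2, -10)

Answer: (0, 0)
(0, -10)
(10, -10)
(2, -10)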